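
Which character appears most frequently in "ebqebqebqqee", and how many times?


Input: 'ebqebqebqqee'
Operation: tally each character
Counts: 'b':3, 'e':5, 'q':4
Maximum: 'e' appears 5 times


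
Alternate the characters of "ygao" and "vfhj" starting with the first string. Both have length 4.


String 1: 'ygao'
String 2: 'vfhj'
Operation: alternate characters
Pairs: 'y'+'v', 'g'+'f', 'a'+'h', 'o'+'j'
Result: yvgfahoj


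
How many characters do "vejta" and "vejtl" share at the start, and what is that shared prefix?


String 1: 'vejta'
String 2: 'vejtl'
Compare position by position:
pos 0: 'v' vs 'v' match
pos 1: 'e' vs 'e' match
pos 2: 'j' vs 'j' match
pos 3: 't' vs 't' match
pos 4: 'a' vs 'l' differ -> stop
Longest common prefix: "vejt" (length 4)


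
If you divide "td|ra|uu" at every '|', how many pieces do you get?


Input string: 'td|ra|uu'
Delimiter: '|'
Split result: 'td', 'ra', 'uu'
Number of parts: 3


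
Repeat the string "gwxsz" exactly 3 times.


Input string: 'gwxsz'
Operation: repeat 3 times
Concatenation: 'gwxsz' + 'gwxsz' + 'gwxsz'
Result: gwxszgwxszgwxsz


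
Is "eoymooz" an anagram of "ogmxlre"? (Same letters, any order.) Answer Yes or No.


String 1: 'ogmxlre' -> sorted: 'eglmorx'
String 2: 'eoymooz' -> sorted: 'emoooyz'
Compare sorted forms: 'eglmorx' != 'emoooyz'
Anagram: No


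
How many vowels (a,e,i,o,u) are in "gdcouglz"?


Input string: 'gdcouglz'
Operation: count vowels (a, e, i, o, u)
Scan: s[0]='g', s[1]='d', s[2]='c', s[3]='o' (vowel), s[4]='u' (vowel), s[5]='g', s[6]='l', s[7]='z'
Vowels found: 2
Result: 2


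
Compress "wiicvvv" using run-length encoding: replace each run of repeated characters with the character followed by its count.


Input: 'wiicvvv'
Operation: identify consecutive runs
Runs: 'w' -> w1, 'ii' -> i2, 'c' -> c1, 'vvv' -> v3
Encoded: w1i2c1v3


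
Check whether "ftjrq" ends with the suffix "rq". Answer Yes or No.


Input string: 'ftjrq'
Suffix to check: 'rq'
Last 2 characters of input: 'rq'
Match: True
Result: Yes


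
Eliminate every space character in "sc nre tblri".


Input string: 'sc nre tblri'
Operation: remove all spaces
Words: 'sc', 'nre', 'tblri'
Join without spaces: scnretblri


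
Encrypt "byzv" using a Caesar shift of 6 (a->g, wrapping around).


Input: 'byzv', shift = 6
Operation: for each letter, (position + 6) mod 26
Mapping: 'b'(1+6=7)->'h', 'y'(24+6=30, 30 mod 26=4)->'e', 'z'(25+6=31, 31 mod 26=5)->'f', 'v'(21+6=27, 27 mod 26=1)->'b'
Result: hefb


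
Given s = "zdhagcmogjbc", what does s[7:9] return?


Input string: 'zdhagcmogjbc'
Operation: slice [7:9]
Extract characters: s[7]='o', s[8]='g'
Result: og


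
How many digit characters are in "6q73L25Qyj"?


Input string: '6q73L25Qyj'
Operation: count digit characters (0-9)
Scan: '6'(digit), 'q', '7'(digit), '3'(digit), 'L', '2'(digit), '5'(digit), 'Q', 'y', 'j'
Digits found: 5
Result: 5


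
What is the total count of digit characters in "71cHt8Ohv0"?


Input string: '71cHt8Ohv0'
Operation: count digit characters (0-9)
Scan: '7'(digit), '1'(digit), 'c', 'H', 't', '8'(digit), 'O', 'h', 'v', '0'(digit)
Digits found: 4
Result: 4


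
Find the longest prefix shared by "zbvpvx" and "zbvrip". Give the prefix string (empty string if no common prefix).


String 1: 'zbvpvx'
String 2: 'zbvrip'
Compare position by position:
pos 0: 'z' vs 'z' match
pos 1: 'b' vs 'b' match
pos 2: 'v' vs 'v' match
pos 3: 'p' vs 'r' differ -> stop
Longest common prefix: "zbv" (length 3)


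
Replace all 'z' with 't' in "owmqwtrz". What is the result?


Input string: 'owmqwtrz'
Operation: replace 'z' with 't'
Positions of 'z': 7
After replacement: owmqwtrt


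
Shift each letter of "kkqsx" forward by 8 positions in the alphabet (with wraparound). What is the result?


Input: 'kkqsx', shift = 8
Operation: for each letter, (position + 8) mod 26
Mapping: 'k'(10+8=18)->'s', 'k'(10+8=18)->'s', 'q'(16+8=24)->'y', 's'(18+8=26, 26 mod 26=0)->'a', 'x'(23+8=31, 31 mod 26=5)->'f'
Result: ssyaf


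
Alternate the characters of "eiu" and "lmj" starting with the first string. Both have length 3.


String 1: 'eiu'
String 2: 'lmj'
Operation: alternate characters
Pairs: 'e'+'l', 'i'+'m', 'u'+'j'
Result: elimuj


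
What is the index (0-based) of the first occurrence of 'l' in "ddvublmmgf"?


Input string: 'ddvublmmgf'
Target: 'l'
Scanning left to right: s[0]='d', s[1]='d', s[2]='v', s[3]='u', s[4]='b', s[5]='l'
First match at index: 5


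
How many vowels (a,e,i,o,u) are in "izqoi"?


Input string: 'izqoi'
Operation: count vowels (a, e, i, o, u)
Scan: s[0]='i' (vowel), s[1]='z', s[2]='q', s[3]='o' (vowel), s[4]='i' (vowel)
Vowels found: 3
Result: 3


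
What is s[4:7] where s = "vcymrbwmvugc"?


Input string: 'vcymrbwmvugc'
Operation: slice [4:7]
Extract characters: s[4]='r', s[5]='b', s[6]='w'
Result: rbw


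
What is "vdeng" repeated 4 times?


Input string: 'vdeng'
Operation: repeat 4 times
Concatenation: 'vdeng' + 'vdeng' + 'vdeng' + 'vdeng'
Result: vdengvdengvdengvdeng


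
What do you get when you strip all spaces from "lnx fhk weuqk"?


Input string: 'lnx fhk weuqk'
Operation: remove all spaces
Words: 'lnx', 'fhk', 'weuqk'
Join without spaces: lnxfhkweuqk


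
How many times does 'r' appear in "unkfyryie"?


Input string: 'unkfyryie'
Target character: 'r'
Scan each position: s[5]='r'
Matches found at indices: 5
Total: 1


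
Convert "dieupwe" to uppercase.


Input string: 'dieupwe'
Operation: convert each letter to uppercase
Mapping: 'd'->'D', 'i'->'I', 'e'->'E', 'u'->'U', 'p'->'P', 'w'->'W', 'e'->'E'
Result: DIEUPWE


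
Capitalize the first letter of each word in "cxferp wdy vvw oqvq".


Input string: 'cxferp wdy vvw oqvq'
Operation: capitalize first letter of each word
Word transformations: 'cxferp'->'Cxferp', 'wdy'->'Wdy', 'vvw'->'Vvw', 'oqvq'->'Oqvq'
Result: Cxferp Wdy Vvw Oqvq


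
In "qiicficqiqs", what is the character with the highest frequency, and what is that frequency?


Input: 'qiicficqiqs'
Operation: tally each character
Counts: 'c':2, 'f':1, 'i':4, 'q':3, 's':1
Maximum: 'i' appears 4 times


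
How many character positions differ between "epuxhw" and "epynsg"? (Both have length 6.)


String 1: 'epuxhw'
String 2: 'epynsg'
Compare each position: pos 0: 'e'=='e', pos 1: 'p'=='p', pos 2: 'u'!='y', pos 3: 'x'!='n', pos 4: 'h'!='s', pos 5: 'w'!='g'
Differing positions: 4
Hamming distance: 4


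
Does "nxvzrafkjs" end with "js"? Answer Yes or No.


Input string: 'nxvzrafkjs'
Suffix to check: 'js'
Last 2 characters of input: 'js'
Match: True
Result: Yes


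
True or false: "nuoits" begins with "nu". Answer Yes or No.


Input string: 'nuoits'
Prefix to check: 'nu'
First 2 characters of input: 'nu'
Match: True
Result: Yes


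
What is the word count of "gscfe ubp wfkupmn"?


Input string: 'gscfe ubp wfkupmn'
Operation: split by spaces
Words found: 'gscfe', 'ubp', 'wfkupmn'
Word count: 3


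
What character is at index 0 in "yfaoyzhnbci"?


Input string: 'yfaoyzhnbci'
Operation: get character at index 0
Index mapping: s[0]='y'
Result: 'y'


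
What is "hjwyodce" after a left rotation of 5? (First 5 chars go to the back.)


Input: 'hjwyodce', shift = 5
Operation: split at index 5 and swap parts
Front part s[0:5] = 'hjwyo'
Back part s[5:] = 'dce'
Rotated = back + front = 'dce' + 'hjwyo'
Result: dcehjwyo


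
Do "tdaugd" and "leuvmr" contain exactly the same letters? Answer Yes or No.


String 1: 'tdaugd' -> sorted: 'addgtu'
String 2: 'leuvmr' -> sorted: 'elmruv'
Compare sorted forms: 'addgtu' != 'elmruv'
Anagram: No


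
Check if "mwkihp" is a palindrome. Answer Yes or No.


Input string: 'mwkihp'
Reversed: 'phikwm'
Compare pairs: s[0]='m' vs s[5]='p' (mismatch), s[1]='w' vs s[4]='h' (mismatch), s[2]='k' vs s[3]='i' (mismatch)
Palindrome: No


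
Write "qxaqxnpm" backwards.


Input string: 'qxaqxnpm'
Operation: reverse character order
Original order: 'q' -> 'x' -> 'a' -> 'q' -> 'x' -> 'n' -> 'p' -> 'm'
Reversed order: 'm' -> 'p' -> 'n' -> 'x' -> 'q' -> 'a' -> 'x' -> 'q'
Result: mpnxqaxq


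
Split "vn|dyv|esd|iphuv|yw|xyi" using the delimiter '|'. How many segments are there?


Input string: 'vn|dyv|esd|iphuv|yw|xyi'
Delimiter: '|'
Split result: 'vn', 'dyv', 'esd', 'iphuv', 'yw', 'xyi'
Number of parts: 6


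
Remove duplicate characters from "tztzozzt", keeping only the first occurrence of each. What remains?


Input: 'tztzozzt'
Operation: keep first occurrence of each character
Scan: s[0]='t' new -> keep; s[1]='z' new -> keep; s[2]='t' seen -> skip; s[3]='z' seen -> skip; s[4]='o' new -> keep; s[5]='z' seen -> skip; s[6]='z' seen -> skip; s[7]='t' seen -> skip
Result: tzo


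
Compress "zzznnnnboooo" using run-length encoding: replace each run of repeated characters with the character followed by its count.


Input: 'zzznnnnboooo'
Operation: identify consecutive runs
Runs: 'zzz' -> z3, 'nnnn' -> n4, 'b' -> b1, 'oooo' -> o4
Encoded: z3n4b1o4


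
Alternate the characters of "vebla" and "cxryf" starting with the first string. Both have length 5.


String 1: 'vebla'
String 2: 'cxryf'
Operation: alternate characters
Pairs: 'v'+'c', 'e'+'x', 'b'+'r', 'l'+'y', 'a'+'f'
Result: vcexbrlyaf


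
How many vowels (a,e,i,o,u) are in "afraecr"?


Input string: 'afraecr'
Operation: count vowels (a, e, i, o, u)
Scan: s[0]='a' (vowel), s[1]='f', s[2]='r', s[3]='a' (vowel), s[4]='e' (vowel), s[5]='c', s[6]='r'
Vowels found: 3
Result: 3


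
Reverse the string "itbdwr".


Input string: 'itbdwr'
Operation: reverse character order
Original order: 'i' -> 't' -> 'b' -> 'd' -> 'w' -> 'r'
Reversed order: 'r' -> 'w' -> 'd' -> 'b' -> 't' -> 'i'
Result: rwdbti


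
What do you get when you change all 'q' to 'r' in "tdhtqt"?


Input string: 'tdhtqt'
Operation: replace 'q' with 'r'
Positions of 'q': 4
After replacement: tdhtrt


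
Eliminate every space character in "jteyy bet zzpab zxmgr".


Input string: 'jteyy bet zzpab zxmgr'
Operation: remove all spaces
Words: 'jteyy', 'bet', 'zzpab', 'zxmgr'
Join without spaces: jteyybetzzpabzxmgr


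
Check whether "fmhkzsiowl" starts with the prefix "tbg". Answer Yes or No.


Input string: 'fmhkzsiowl'
Prefix to check: 'tbg'
First 3 characters of input: 'fmh'
Match: False
Result: No


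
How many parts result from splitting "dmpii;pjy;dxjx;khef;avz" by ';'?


Input string: 'dmpii;pjy;dxjx;khef;avz'
Delimiter: ';'
Split result: 'dmpii', 'pjy', 'dxjx', 'khef', 'avz'
Number of parts: 5


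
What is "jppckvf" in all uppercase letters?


Input string: 'jppckvf'
Operation: convert each letter to uppercase
Mapping: 'j'->'J', 'p'->'P', 'p'->'P', 'c'->'C', 'k'->'K', 'v'->'V', 'f'->'F'
Result: JPPCKVF


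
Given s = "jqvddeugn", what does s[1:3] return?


Input string: 'jqvddeugn'
Operation: slice [1:3]
Extract characters: s[1]='q', s[2]='v'
Result: qv


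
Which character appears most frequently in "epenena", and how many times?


Input: 'epenena'
Operation: tally each character
Counts: 'a':1, 'e':3, 'n':2, 'p':1
Maximum: 'e' appears 3 times


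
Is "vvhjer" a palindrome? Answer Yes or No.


Input string: 'vvhjer'
Reversed: 'rejhvv'
Compare pairs: s[0]='v' vs s[5]='r' (mismatch), s[1]='v' vs s[4]='e' (mismatch), s[2]='h' vs s[3]='j' (mismatch)
Palindrome: No


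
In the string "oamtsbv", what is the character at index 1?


Input string: 'oamtsbv'
Operation: get character at index 1
Index mapping: s[0]='o', s[1]='a'
Result: 'a'


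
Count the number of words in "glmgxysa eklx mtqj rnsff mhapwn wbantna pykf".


Input string: 'glmgxysa eklx mtqj rnsff mhapwn wbantna pykf'
Operation: split by spaces
Words found: 'glmgxysa', 'eklx', 'mtqj', 'rnsff', 'mhapwn', 'wbantna', 'pykf'
Word count: 7


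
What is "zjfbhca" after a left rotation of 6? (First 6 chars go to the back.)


Input: 'zjfbhca', shift = 6
Operation: split at index 6 and swap parts
Front part s[0:6] = 'zjfbhc'
Back part s[6:] = 'a'
Rotated = back + front = 'a' + 'zjfbhc'
Result: azjfbhc


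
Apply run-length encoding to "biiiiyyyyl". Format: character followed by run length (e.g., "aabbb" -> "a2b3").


Input: 'biiiiyyyyl'
Operation: identify consecutive runs
Runs: 'b' -> b1, 'iiii' -> i4, 'yyyy' -> y4, 'l' -> l1
Encoded: b1i4y4l1


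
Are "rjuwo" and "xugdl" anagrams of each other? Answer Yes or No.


String 1: 'rjuwo' -> sorted: 'joruw'
String 2: 'xugdl' -> sorted: 'dglux'
Compare sorted forms: 'joruw' != 'dglux'
Anagram: No


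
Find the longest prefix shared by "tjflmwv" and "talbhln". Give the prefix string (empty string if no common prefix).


String 1: 'tjflmwv'
String 2: 'talbhln'
Compare position by position:
pos 0: 't' vs 't' match
pos 1: 'j' vs 'a' differ -> stop
Longest common prefix: "t" (length 1)


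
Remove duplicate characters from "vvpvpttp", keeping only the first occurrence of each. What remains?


Input: 'vvpvpttp'
Operation: keep first occurrence of each character
Scan: s[0]='v' new -> keep; s[1]='v' seen -> skip; s[2]='p' new -> keep; s[3]='v' seen -> skip; s[4]='p' seen -> skip; s[5]='t' new -> keep; s[6]='t' seen -> skip; s[7]='p' seen -> skip
Result: vpt


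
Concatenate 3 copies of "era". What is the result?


Input string: 'era'
Operation: repeat 3 times
Concatenation: 'era' + 'era' + 'era'
Result: eraeraera


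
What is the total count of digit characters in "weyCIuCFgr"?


Input string: 'weyCIuCFgr'
Operation: count digit characters (0-9)
Scan: 'w', 'e', 'y', 'C', 'I', 'u', 'C', 'F', 'g', 'r'
Digits found: 0
Result: 0


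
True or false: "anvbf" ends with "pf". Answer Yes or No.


Input string: 'anvbf'
Suffix to check: 'pf'
Last 2 characters of input: 'bf'
Match: False
Result: No


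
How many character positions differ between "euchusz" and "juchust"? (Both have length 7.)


String 1: 'euchusz'
String 2: 'juchust'
Compare each position: pos 0: 'e'!='j', pos 1: 'u'=='u', pos 2: 'c'=='c', pos 3: 'h'=='h', pos 4: 'u'=='u', pos 5: 's'=='s', pos 6: 'z'!='t'
Differing positions: 2
Hamming distance: 2


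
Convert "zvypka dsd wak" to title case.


Input string: 'zvypka dsd wak'
Operation: capitalize first letter of each word
Word transformations: 'zvypka'->'Zvypka', 'dsd'->'Dsd', 'wak'->'Wak'
Result: Zvypka Dsd Wak


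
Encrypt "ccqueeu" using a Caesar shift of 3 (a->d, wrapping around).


Input: 'ccqueeu', shift = 3
Operation: for each letter, (position + 3) mod 26
Mapping: 'c'(2+3=5)->'f', 'c'(2+3=5)->'f', 'q'(16+3=19)->'t', 'u'(20+3=23)->'x', 'e'(4+3=7)->'h', 'e'(4+3=7)->'h', 'u'(20+3=23)->'x'
Result: fftxhhx


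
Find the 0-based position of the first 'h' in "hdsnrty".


Input string: 'hdsnrty'
Target: 'h'
Scanning left to right: s[0]='h'
First match at index: 0


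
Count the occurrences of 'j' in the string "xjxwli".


Input string: 'xjxwli'
Target character: 'j'
Scan each position: s[1]='j'
Matches found at indices: 1
Total: 1


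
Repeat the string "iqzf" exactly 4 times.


Input string: 'iqzf'
Operation: repeat 4 times
Concatenation: 'iqzf' + 'iqzf' + 'iqzf' + 'iqzf'
Result: iqzfiqzfiqzfiqzf


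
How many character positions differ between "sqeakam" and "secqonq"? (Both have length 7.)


String 1: 'sqeakam'
String 2: 'secqonq'
Compare each position: pos 0: 's'=='s', pos 1: 'q'!='e', pos 2: 'e'!='c', pos 3: 'a'!='q', pos 4: 'k'!='o', pos 5: 'a'!='n', pos 6: 'm'!='q'
Differing positions: 6
Hamming distance: 6


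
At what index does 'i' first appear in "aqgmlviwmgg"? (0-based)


Input string: 'aqgmlviwmgg'
Target: 'i'
Scanning left to right: s[0]='a', s[1]='q', s[2]='g', s[3]='m', s[4]='l', s[5]='v', s[6]='i'
First match at index: 6


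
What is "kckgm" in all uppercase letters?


Input string: 'kckgm'
Operation: convert each letter to uppercase
Mapping: 'k'->'K', 'c'->'C', 'k'->'K', 'g'->'G', 'm'->'M'
Result: KCKGM


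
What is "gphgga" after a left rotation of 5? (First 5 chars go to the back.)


Input: 'gphgga', shift = 5
Operation: split at index 5 and swap parts
Front part s[0:5] = 'gphgg'
Back part s[5:] = 'a'
Rotated = back + front = 'a' + 'gphgg'
Result: agphgg


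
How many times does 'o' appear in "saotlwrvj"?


Input string: 'saotlwrvj'
Target character: 'o'
Scan each position: s[2]='o'
Matches found at indices: 2
Total: 1


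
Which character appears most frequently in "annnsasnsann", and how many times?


Input: 'annnsasnsann'
Operation: tally each character
Counts: 'a':3, 'n':6, 's':3
Maximum: 'n' appears 6 times


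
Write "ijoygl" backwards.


Input string: 'ijoygl'
Operation: reverse character order
Original order: 'i' -> 'j' -> 'o' -> 'y' -> 'g' -> 'l'
Reversed order: 'l' -> 'g' -> 'y' -> 'o' -> 'j' -> 'i'
Result: lgyoji


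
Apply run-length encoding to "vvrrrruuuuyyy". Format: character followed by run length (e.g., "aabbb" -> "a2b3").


Input: 'vvrrrruuuuyyy'
Operation: identify consecutive runs
Runs: 'vv' -> v2, 'rrrr' -> r4, 'uuuu' -> u4, 'yyy' -> y3
Encoded: v2r4u4y3


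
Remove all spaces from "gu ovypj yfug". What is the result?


Input string: 'gu ovypj yfug'
Operation: remove all spaces
Words: 'gu', 'ovypj', 'yfug'
Join without spaces: guovypjyfug


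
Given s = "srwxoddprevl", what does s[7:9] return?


Input string: 'srwxoddprevl'
Operation: slice [7:9]
Extract characters: s[7]='p', s[8]='r'
Result: pr


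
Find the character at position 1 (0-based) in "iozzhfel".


Input string: 'iozzhfel'
Operation: get character at index 1
Index mapping: s[0]='i', s[1]='o'
Result: 'o'


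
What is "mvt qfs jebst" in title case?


Input string: 'mvt qfs jebst'
Operation: capitalize first letter of each word
Word transformations: 'mvt'->'Mvt', 'qfs'->'Qfs', 'jebst'->'Jebst'
Result: Mvt Qfs Jebst


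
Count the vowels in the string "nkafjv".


Input string: 'nkafjv'
Operation: count vowels (a, e, i, o, u)
Scan: s[0]='n', s[1]='k', s[2]='a' (vowel), s[3]='f', s[4]='j', s[5]='v'
Vowels found: 1
Result: 1


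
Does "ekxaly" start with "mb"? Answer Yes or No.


Input string: 'ekxaly'
Prefix to check: 'mb'
First 2 characters of input: 'ek'
Match: False
Result: No


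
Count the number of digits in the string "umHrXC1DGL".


Input string: 'umHrXC1DGL'
Operation: count digit characters (0-9)
Scan: 'u', 'm', 'H', 'r', 'X', 'C', '1'(digit), 'D', 'G', 'L'
Digits found: 1
Result: 1


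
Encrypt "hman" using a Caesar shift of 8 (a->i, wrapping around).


Input: 'hman', shift = 8
Operation: for each letter, (position + 8) mod 26
Mapping: 'h'(7+8=15)->'p', 'm'(12+8=20)->'u', 'a'(0+8=8)->'i', 'n'(13+8=21)->'v'
Result: puiv


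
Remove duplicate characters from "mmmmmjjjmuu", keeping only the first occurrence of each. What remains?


Input: 'mmmmmjjjmuu'
Operation: keep first occurrence of each character
Scan: s[0]='m' new -> keep; s[1]='m' seen -> skip; s[2]='m' seen -> skip; s[3]='m' seen -> skip; s[4]='m' seen -> skip; s[5]='j' new -> keep; s[6]='j' seen -> skip; s[7]='j' seen -> skip; s[8]='m' seen -> skip; s[9]='u' new -> keep; s[10]='u' seen -> skip
Result: mju


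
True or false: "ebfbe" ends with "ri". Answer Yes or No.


Input string: 'ebfbe'
Suffix to check: 'ri'
Last 2 characters of input: 'be'
Match: False
Result: No


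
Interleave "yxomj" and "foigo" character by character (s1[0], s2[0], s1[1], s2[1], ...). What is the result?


String 1: 'yxomj'
String 2: 'foigo'
Operation: alternate characters
Pairs: 'y'+'f', 'x'+'o', 'o'+'i', 'm'+'g', 'j'+'o'
Result: yfxooimgjo


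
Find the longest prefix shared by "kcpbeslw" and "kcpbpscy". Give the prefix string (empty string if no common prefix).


String 1: 'kcpbeslw'
String 2: 'kcpbpscy'
Compare position by position:
pos 0: 'k' vs 'k' match
pos 1: 'c' vs 'c' match
pos 2: 'p' vs 'p' match
pos 3: 'b' vs 'b' match
pos 4: 'e' vs 'p' differ -> stop
Longest common prefix: "kcpb" (length 4)


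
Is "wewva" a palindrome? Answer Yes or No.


Input string: 'wewva'
Reversed: 'avwew'
Compare pairs: s[0]='w' vs s[4]='a' (mismatch), s[1]='e' vs s[3]='v' (mismatch)
Palindrome: No


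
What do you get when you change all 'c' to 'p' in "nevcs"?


Input string: 'nevcs'
Operation: replace 'c' with 'p'
Positions of 'c': 3
After replacement: nevps


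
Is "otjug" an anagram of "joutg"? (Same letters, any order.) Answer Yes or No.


String 1: 'joutg' -> sorted: 'gjotu'
String 2: 'otjug' -> sorted: 'gjotu'
Compare sorted forms: 'gjotu' == 'gjotu'
Anagram: Yes


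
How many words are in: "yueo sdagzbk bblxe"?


Input string: 'yueo sdagzbk bblxe'
Operation: split by spaces
Words found: 'yueo', 'sdagzbk', 'bblxe'
Word count: 3


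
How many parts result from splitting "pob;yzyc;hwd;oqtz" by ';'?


Input string: 'pob;yzyc;hwd;oqtz'
Delimiter: ';'
Split result: 'pob', 'yzyc', 'hwd', 'oqtz'
Number of parts: 4


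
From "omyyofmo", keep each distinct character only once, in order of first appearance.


Input: 'omyyofmo'
Operation: keep first occurrence of each character
Scan: s[0]='o' new -> keep; s[1]='m' new -> keep; s[2]='y' new -> keep; s[3]='y' seen -> skip; s[4]='o' seen -> skip; s[5]='f' new -> keep; s[6]='m' seen -> skip; s[7]='o' seen -> skip
Result: omyf


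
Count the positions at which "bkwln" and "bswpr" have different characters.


String 1: 'bkwln'
String 2: 'bswpr'
Compare each position: pos 0: 'b'=='b', pos 1: 'k'!='s', pos 2: 'w'=='w', pos 3: 'l'!='p', pos 4: 'n'!='r'
Differing positions: 3
Hamming distance: 3


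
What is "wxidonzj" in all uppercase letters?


Input string: 'wxidonzj'
Operation: convert each letter to uppercase
Mapping: 'w'->'W', 'x'->'X', 'i'->'I', 'd'->'D', 'o'->'O', 'n'->'N', 'z'->'Z', 'j'->'J'
Result: WXIDONZJ


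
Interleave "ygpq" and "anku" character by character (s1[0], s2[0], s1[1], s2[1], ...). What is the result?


String 1: 'ygpq'
String 2: 'anku'
Operation: alternate characters
Pairs: 'y'+'a', 'g'+'n', 'p'+'k', 'q'+'u'
Result: yagnpkqu


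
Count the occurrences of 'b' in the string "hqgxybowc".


Input string: 'hqgxybowc'
Target character: 'b'
Scan each position: s[5]='b'
Matches found at indices: 5
Total: 1


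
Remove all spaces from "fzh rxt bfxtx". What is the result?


Input string: 'fzh rxt bfxtx'
Operation: remove all spaces
Words: 'fzh', 'rxt', 'bfxtx'
Join without spaces: fzhrxtbfxtx


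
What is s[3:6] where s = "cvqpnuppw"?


Input string: 'cvqpnuppw'
Operation: slice [3:6]
Extract characters: s[3]='p', s[4]='n', s[5]='u'
Result: pnu


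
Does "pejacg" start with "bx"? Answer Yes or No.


Input string: 'pejacg'
Prefix to check: 'bx'
First 2 characters of input: 'pe'
Match: False
Result: No


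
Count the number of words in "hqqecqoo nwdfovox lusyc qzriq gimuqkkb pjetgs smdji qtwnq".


Input string: 'hqqecqoo nwdfovox lusyc qzriq gimuqkkb pjetgs smdji qtwnq'
Operation: split by spaces
Words found: 'hqqecqoo', 'nwdfovox', 'lusyc', 'qzriq', 'gimuqkkb', 'pjetgs', 'smdji', 'qtwnq'
Word count: 8


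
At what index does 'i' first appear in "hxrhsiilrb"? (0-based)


Input string: 'hxrhsiilrb'
Target: 'i'
Scanning left to right: s[0]='h', s[1]='x', s[2]='r', s[3]='h', s[4]='s', s[5]='i'
First match at index: 5


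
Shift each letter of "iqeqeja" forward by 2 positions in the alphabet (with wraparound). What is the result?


Input: 'iqeqeja', shift = 2
Operation: for each letter, (position + 2) mod 26
Mapping: 'i'(8+2=10)->'k', 'q'(16+2=18)->'s', 'e'(4+2=6)->'g', 'q'(16+2=18)->'s', 'e'(4+2=6)->'g', 'j'(9+2=11)->'l', 'a'(0+2=2)->'c'
Result: ksgsglc


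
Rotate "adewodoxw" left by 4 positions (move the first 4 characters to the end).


Input: 'adewodoxw', shift = 4
Operation: split at index 4 and swap parts
Front part s[0:4] = 'adew'
Back part s[4:] = 'odoxw'
Rotated = back + front = 'odoxw' + 'adew'
Result: odoxwadew


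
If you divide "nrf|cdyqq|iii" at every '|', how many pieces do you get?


Input string: 'nrf|cdyqq|iii'
Delimiter: '|'
Split result: 'nrf', 'cdyqq', 'iii'
Number of parts: 3


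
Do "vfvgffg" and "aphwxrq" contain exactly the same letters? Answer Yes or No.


String 1: 'vfvgffg' -> sorted: 'fffggvv'
String 2: 'aphwxrq' -> sorted: 'ahpqrwx'
Compare sorted forms: 'fffggvv' != 'ahpqrwx'
Anagram: No


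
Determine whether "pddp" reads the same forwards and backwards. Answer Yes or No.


Input string: 'pddp'
Reversed: 'pddp'
Compare pairs: s[0]='p' vs s[3]='p' (match), s[1]='d' vs s[2]='d' (match)
Palindrome: Yes


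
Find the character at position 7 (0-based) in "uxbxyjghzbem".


Input string: 'uxbxyjghzbem'
Operation: get character at index 7
Index mapping: s[0]='u', s[1]='x', s[2]='b', s[3]='x', s[4]='y', s[5]='j', s[6]='g', s[7]='h'
Result: 'h'


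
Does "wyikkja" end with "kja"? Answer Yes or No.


Input string: 'wyikkja'
Suffix to check: 'kja'
Last 3 characters of input: 'kja'
Match: True
Result: Yes


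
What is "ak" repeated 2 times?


Input string: 'ak'
Operation: repeat 2 times
Concatenation: 'ak' + 'ak'
Result: akak


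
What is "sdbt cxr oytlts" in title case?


Input string: 'sdbt cxr oytlts'
Operation: capitalize first letter of each word
Word transformations: 'sdbt'->'Sdbt', 'cxr'->'Cxr', 'oytlts'->'Oytlts'
Result: Sdbt Cxr Oytlts


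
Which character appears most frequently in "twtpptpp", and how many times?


Input: 'twtpptpp'
Operation: tally each character
Counts: 'p':4, 't':3, 'w':1
Maximum: 'p' appears 4 times


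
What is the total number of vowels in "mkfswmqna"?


Input string: 'mkfswmqna'
Operation: count vowels (a, e, i, o, u)
Scan: s[0]='m', s[1]='k', s[2]='f', s[3]='s', s[4]='w', s[5]='m', s[6]='q', s[7]='n', s[8]='a' (vowel)
Vowels found: 1
Result: 1


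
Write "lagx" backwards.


Input string: 'lagx'
Operation: reverse character order
Original order: 'l' -> 'a' -> 'g' -> 'x'
Reversed order: 'x' -> 'g' -> 'a' -> 'l'
Result: xgal


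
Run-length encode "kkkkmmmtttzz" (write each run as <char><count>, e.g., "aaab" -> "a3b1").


Input: 'kkkkmmmtttzz'
Operation: identify consecutive runs
Runs: 'kkkk' -> k4, 'mmm' -> m3, 'ttt' -> t3, 'zz' -> z2
Encoded: k4m3t3z2


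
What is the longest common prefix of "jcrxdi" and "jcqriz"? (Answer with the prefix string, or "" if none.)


String 1: 'jcrxdi'
String 2: 'jcqriz'
Compare position by position:
pos 0: 'j' vs 'j' match
pos 1: 'c' vs 'c' match
pos 2: 'r' vs 'q' differ -> stop
Longest common prefix: "jc" (length 2)


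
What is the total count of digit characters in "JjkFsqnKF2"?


Input string: 'JjkFsqnKF2'
Operation: count digit characters (0-9)
Scan: 'J', 'j', 'k', 'F', 's', 'q', 'n', 'K', 'F', '2'(digit)
Digits found: 1
Result: 1


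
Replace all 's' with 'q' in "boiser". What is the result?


Input string: 'boiser'
Operation: replace 's' with 'q'
Positions of 's': 3
After replacement: boiqer


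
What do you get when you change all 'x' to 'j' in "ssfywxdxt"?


Input string: 'ssfywxdxt'
Operation: replace 'x' with 'j'
Positions of 'x': 5, 7
After replacement: ssfywjdjt


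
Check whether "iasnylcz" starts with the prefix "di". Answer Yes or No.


Input string: 'iasnylcz'
Prefix to check: 'di'
First 2 characters of input: 'ia'
Match: False
Result: No


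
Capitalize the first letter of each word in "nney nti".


Input string: 'nney nti'
Operation: capitalize first letter of each word
Word transformations: 'nney'->'Nney', 'nti'->'Nti'
Result: Nney Nti


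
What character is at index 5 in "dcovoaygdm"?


Input string: 'dcovoaygdm'
Operation: get character at index 5
Index mapping: s[0]='d', s[1]='c', s[2]='o', s[3]='v', s[4]='o', s[5]='a'
Result: 'a'


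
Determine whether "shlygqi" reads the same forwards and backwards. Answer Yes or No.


Input string: 'shlygqi'
Reversed: 'iqgylhs'
Compare pairs: s[0]='s' vs s[6]='i' (mismatch), s[1]='h' vs s[5]='q' (mismatch), s[2]='l' vs s[4]='g' (mismatch)
Palindrome: No


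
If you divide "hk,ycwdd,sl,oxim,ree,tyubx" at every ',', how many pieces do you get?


Input string: 'hk,ycwdd,sl,oxim,ree,tyubx'
Delimiter: ','
Split result: 'hk', 'ycwdd', 'sl', 'oxim', 'ree', 'tyubx'
Number of parts: 6


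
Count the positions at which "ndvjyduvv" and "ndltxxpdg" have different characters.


String 1: 'ndvjyduvv'
String 2: 'ndltxxpdg'
Compare each position: pos 0: 'n'=='n', pos 1: 'd'=='d', pos 2: 'v'!='l', pos 3: 'j'!='t', pos 4: 'y'!='x', pos 5: 'd'!='x', pos 6: 'u'!='p', pos 7: 'v'!='d', pos 8: 'v'!='g'
Differing positions: 7
Hamming distance: 7


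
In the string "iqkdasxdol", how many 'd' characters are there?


Input string: 'iqkdasxdol'
Target character: 'd'
Scan each position: s[3]='d', s[7]='d'
Matches found at indices: 3, 7
Total: 2


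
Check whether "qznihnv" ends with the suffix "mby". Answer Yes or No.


Input string: 'qznihnv'
Suffix to check: 'mby'
Last 3 characters of input: 'hnv'
Match: False
Result: No


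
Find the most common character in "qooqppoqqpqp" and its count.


Input: 'qooqppoqqpqp'
Operation: tally each character
Counts: 'o':3, 'p':4, 'q':5
Maximum: 'q' appears 5 times


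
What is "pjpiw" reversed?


Input string: 'pjpiw'
Operation: reverse character order
Original order: 'p' -> 'j' -> 'p' -> 'i' -> 'w'
Reversed order: 'w' -> 'i' -> 'p' -> 'j' -> 'p'
Result: wipjp


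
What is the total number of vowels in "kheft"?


Input string: 'kheft'
Operation: count vowels (a, e, i, o, u)
Scan: s[0]='k', s[1]='h', s[2]='e' (vowel), s[3]='f', s[4]='t'
Vowels found: 1
Result: 1


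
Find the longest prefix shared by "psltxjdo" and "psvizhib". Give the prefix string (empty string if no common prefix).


String 1: 'psltxjdo'
String 2: 'psvizhib'
Compare position by position:
pos 0: 'p' vs 'p' match
pos 1: 's' vs 's' match
pos 2: 'l' vs 'v' differ -> stop
Longest common prefix: "ps" (length 2)


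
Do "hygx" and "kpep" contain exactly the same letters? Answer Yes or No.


String 1: 'hygx' -> sorted: 'ghxy'
String 2: 'kpep' -> sorted: 'ekpp'
Compare sorted forms: 'ghxy' != 'ekpp'
Anagram: No


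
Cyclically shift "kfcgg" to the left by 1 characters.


Input: 'kfcgg', shift = 1
Operation: split at index 1 and swap parts
Front part s[0:1] = 'k'
Back part s[1:] = 'fcgg'
Rotated = back + front = 'fcgg' + 'k'
Result: fcggk


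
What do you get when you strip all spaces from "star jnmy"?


Input string: 'star jnmy'
Operation: remove all spaces
Words: 'star', 'jnmy'
Join without spaces: starjnmy


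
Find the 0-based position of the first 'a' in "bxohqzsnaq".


Input string: 'bxohqzsnaq'
Target: 'a'
Scanning left to right: s[0]='b', s[1]='x', s[2]='o', s[3]='h', s[4]='q', s[5]='z', s[6]='s', s[7]='n', s[8]='a'
First match at index: 8


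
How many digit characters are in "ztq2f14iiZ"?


Input string: 'ztq2f14iiZ'
Operation: count digit characters (0-9)
Scan: 'z', 't', 'q', '2'(digit), 'f', '1'(digit), '4'(digit), 'i', 'i', 'Z'
Digits found: 3
Result: 3


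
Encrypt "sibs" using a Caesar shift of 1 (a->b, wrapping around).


Input: 'sibs', shift = 1
Operation: for each letter, (position + 1) mod 26
Mapping: 's'(18+1=19)->'t', 'i'(8+1=9)->'j', 'b'(1+1=2)->'c', 's'(18+1=19)->'t'
Result: tjct


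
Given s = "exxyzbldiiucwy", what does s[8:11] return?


Input string: 'exxyzbldiiucwy'
Operation: slice [8:11]
Extract characters: s[8]='i', s[9]='i', s[10]='u'
Result: iiu


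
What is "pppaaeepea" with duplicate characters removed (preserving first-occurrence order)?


Input: 'pppaaeepea'
Operation: keep first occurrence of each character
Scan: s[0]='p' new -> keep; s[1]='p' seen -> skip; s[2]='p' seen -> skip; s[3]='a' new -> keep; s[4]='a' seen -> skip; s[5]='e' new -> keep; s[6]='e' seen -> skip; s[7]='p' seen -> skip; s[8]='e' seen -> skip; s[9]='a' seen -> skip
Result: pae


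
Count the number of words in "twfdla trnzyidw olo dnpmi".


Input string: 'twfdla trnzyidw olo dnpmi'
Operation: split by spaces
Words found: 'twfdla', 'trnzyidw', 'olo', 'dnpmi'
Word count: 4


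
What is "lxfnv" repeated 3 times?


Input string: 'lxfnv'
Operation: repeat 3 times
Concatenation: 'lxfnv' + 'lxfnv' + 'lxfnv'
Result: lxfnvlxfnvlxfnv


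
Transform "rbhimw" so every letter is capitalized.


Input string: 'rbhimw'
Operation: convert each letter to uppercase
Mapping: 'r'->'R', 'b'->'B', 'h'->'H', 'i'->'I', 'm'->'M', 'w'->'W'
Result: RBHIMW


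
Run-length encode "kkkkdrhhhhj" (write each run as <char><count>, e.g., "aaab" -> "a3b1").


Input: 'kkkkdrhhhhj'
Operation: identify consecutive runs
Runs: 'kkkk' -> k4, 'd' -> d1, 'r' -> r1, 'hhhh' -> h4, 'j' -> j1
Encoded: k4d1r1h4j1


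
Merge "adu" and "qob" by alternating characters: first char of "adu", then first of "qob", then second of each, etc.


String 1: 'adu'
String 2: 'qob'
Operation: alternate characters
Pairs: 'a'+'q', 'd'+'o', 'u'+'b'
Result: aqdoub


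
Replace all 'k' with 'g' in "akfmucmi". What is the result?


Input string: 'akfmucmi'
Operation: replace 'k' with 'g'
Positions of 'k': 1
After replacement: agfmucmi


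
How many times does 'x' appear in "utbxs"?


Input string: 'utbxs'
Target character: 'x'
Scan each position: s[3]='x'
Matches found at indices: 3
Total: 1


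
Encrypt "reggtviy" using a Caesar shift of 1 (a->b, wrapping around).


Input: 'reggtviy', shift = 1
Operation: for each letter, (position + 1) mod 26
Mapping: 'r'(17+1=18)->'s', 'e'(4+1=5)->'f', 'g'(6+1=7)->'h', 'g'(6+1=7)->'h', 't'(19+1=20)->'u', 'v'(21+1=22)->'w', 'i'(8+1=9)->'j', 'y'(24+1=25)->'z'
Result: sfhhuwjz


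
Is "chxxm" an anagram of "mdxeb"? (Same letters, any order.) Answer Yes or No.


String 1: 'mdxeb' -> sorted: 'bdemx'
String 2: 'chxxm' -> sorted: 'chmxx'
Compare sorted forms: 'bdemx' != 'chmxx'
Anagram: No


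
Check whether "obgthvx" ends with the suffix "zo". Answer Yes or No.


Input string: 'obgthvx'
Suffix to check: 'zo'
Last 2 characters of input: 'vx'
Match: False
Result: No


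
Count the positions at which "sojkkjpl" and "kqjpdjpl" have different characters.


String 1: 'sojkkjpl'
String 2: 'kqjpdjpl'
Compare each position: pos 0: 's'!='k', pos 1: 'o'!='q', pos 2: 'j'=='j', pos 3: 'k'!='p', pos 4: 'k'!='d', pos 5: 'j'=='j', pos 6: 'p'=='p', pos 7: 'l'=='l'
Differing positions: 4
Hamming distance: 4


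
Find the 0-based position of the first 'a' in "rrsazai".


Input string: 'rrsazai'
Target: 'a'
Scanning left to right: s[0]='r', s[1]='r', s[2]='s', s[3]='a'
First match at index: 3


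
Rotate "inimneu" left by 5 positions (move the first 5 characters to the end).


Input: 'inimneu', shift = 5
Operation: split at index 5 and swap parts
Front part s[0:5] = 'inimn'
Back part s[5:] = 'eu'
Rotated = back + front = 'eu' + 'inimn'
Result: euinimn


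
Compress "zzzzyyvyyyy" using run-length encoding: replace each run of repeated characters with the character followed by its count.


Input: 'zzzzyyvyyyy'
Operation: identify consecutive runs
Runs: 'zzzz' -> z4, 'yy' -> y2, 'v' -> v1, 'yyyy' -> y4
Encoded: z4y2v1y4


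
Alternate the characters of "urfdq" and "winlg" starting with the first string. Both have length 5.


String 1: 'urfdq'
String 2: 'winlg'
Operation: alternate characters
Pairs: 'u'+'w', 'r'+'i', 'f'+'n', 'd'+'l', 'q'+'g'
Result: uwrifndlqg


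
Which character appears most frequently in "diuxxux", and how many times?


Input: 'diuxxux'
Operation: tally each character
Counts: 'd':1, 'i':1, 'u':2, 'x':3
Maximum: 'x' appears 3 times


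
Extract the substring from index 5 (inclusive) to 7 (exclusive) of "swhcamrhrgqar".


Input string: 'swhcamrhrgqar'
Operation: slice [5:7]
Extract characters: s[5]='m', s[6]='r'
Result: mr


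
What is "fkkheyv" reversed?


Input string: 'fkkheyv'
Operation: reverse character order
Original order: 'f' -> 'k' -> 'k' -> 'h' -> 'e' -> 'y' -> 'v'
Reversed order: 'v' -> 'y' -> 'e' -> 'h' -> 'k' -> 'k' -> 'f'
Result: vyehkkf


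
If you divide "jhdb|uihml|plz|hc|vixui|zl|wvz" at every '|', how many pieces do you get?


Input string: 'jhdb|uihml|plz|hc|vixui|zl|wvz'
Delimiter: '|'
Split result: 'jhdb', 'uihml', 'plz', 'hc', 'vixui', 'zl', 'wvz'
Number of parts: 7


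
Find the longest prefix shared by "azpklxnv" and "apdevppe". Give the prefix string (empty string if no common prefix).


String 1: 'azpklxnv'
String 2: 'apdevppe'
Compare position by position:
pos 0: 'a' vs 'a' match
pos 1: 'z' vs 'p' differ -> stop
Longest common prefix: "a" (length 1)


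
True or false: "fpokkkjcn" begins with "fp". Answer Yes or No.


Input string: 'fpokkkjcn'
Prefix to check: 'fp'
First 2 characters of input: 'fp'
Match: True
Result: Yes


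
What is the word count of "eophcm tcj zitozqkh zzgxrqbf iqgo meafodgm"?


Input string: 'eophcm tcj zitozqkh zzgxrqbf iqgo meafodgm'
Operation: split by spaces
Words found: 'eophcm', 'tcj', 'zitozqkh', 'zzgxrqbf', 'iqgo', 'meafodgm'
Word count: 6


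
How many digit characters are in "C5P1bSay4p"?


Input string: 'C5P1bSay4p'
Operation: count digit characters (0-9)
Scan: 'C', '5'(digit), 'P', '1'(digit), 'b', 'S', 'a', 'y', '4'(digit), 'p'
Digits found: 3
Result: 3


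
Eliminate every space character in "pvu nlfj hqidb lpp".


Input string: 'pvu nlfj hqidb lpp'
Operation: remove all spaces
Words: 'pvu', 'nlfj', 'hqidb', 'lpp'
Join without spaces: pvunlfjhqidblpp


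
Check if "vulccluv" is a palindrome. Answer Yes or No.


Input string: 'vulccluv'
Reversed: 'vulccluv'
Compare pairs: s[0]='v' vs s[7]='v' (match), s[1]='u' vs s[6]='u' (match), s[2]='l' vs s[5]='l' (match), s[3]='c' vs s[4]='c' (match)
Palindrome: Yes


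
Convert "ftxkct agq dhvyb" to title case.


Input string: 'ftxkct agq dhvyb'
Operation: capitalize first letter of each word
Word transformations: 'ftxkct'->'Ftxkct', 'agq'->'Agq', 'dhvyb'->'Dhvyb'
Result: Ftxkct Agq Dhvyb


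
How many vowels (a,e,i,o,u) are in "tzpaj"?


Input string: 'tzpaj'
Operation: count vowels (a, e, i, o, u)
Scan: s[0]='t', s[1]='z', s[2]='p', s[3]='a' (vowel), s[4]='j'
Vowels found: 1
Result: 1


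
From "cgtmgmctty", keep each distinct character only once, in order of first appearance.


Input: 'cgtmgmctty'
Operation: keep first occurrence of each character
Scan: s[0]='c' new -> keep; s[1]='g' new -> keep; s[2]='t' new -> keep; s[3]='m' new -> keep; s[4]='g' seen -> skip; s[5]='m' seen -> skip; s[6]='c' seen -> skip; s[7]='t' seen -> skip; s[8]='t' seen -> skip; s[9]='y' new -> keep
Result: cgtmy


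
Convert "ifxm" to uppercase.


Input string: 'ifxm'
Operation: convert each letter to uppercase
Mapping: 'i'->'I', 'f'->'F', 'x'->'X', 'm'->'M'
Result: IFXM


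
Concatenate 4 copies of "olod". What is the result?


Input string: 'olod'
Operation: repeat 4 times
Concatenation: 'olod' + 'olod' + 'olod' + 'olod'
Result: olodolodolodolod


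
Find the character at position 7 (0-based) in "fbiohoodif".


Input string: 'fbiohoodif'
Operation: get character at index 7
Index mapping: s[0]='f', s[1]='b', s[2]='i', s[3]='o', s[4]='h', s[5]='o', s[6]='o', s[7]='d'
Result: 'd'


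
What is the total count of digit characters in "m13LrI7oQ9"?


Input string: 'm13LrI7oQ9'
Operation: count digit characters (0-9)
Scan: 'm', '1'(digit), '3'(digit), 'L', 'r', 'I', '7'(digit), 'o', 'Q', '9'(digit)
Digits found: 4
Result: 4


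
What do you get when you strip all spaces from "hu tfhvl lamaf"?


Input string: 'hu tfhvl lamaf'
Operation: remove all spaces
Words: 'hu', 'tfhvl', 'lamaf'
Join without spaces: hutfhvllamaf


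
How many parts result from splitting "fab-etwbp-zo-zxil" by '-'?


Input string: 'fab-etwbp-zo-zxil'
Delimiter: '-'
Split result: 'fab', 'etwbp', 'zo', 'zxil'
Number of parts: 4


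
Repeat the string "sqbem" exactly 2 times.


Input string: 'sqbem'
Operation: repeat 2 times
Concatenation: 'sqbem' + 'sqbem'
Result: sqbemsqbem
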